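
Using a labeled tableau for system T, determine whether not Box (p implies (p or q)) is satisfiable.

Unsatisfiable (every branch closes)

1. not Box (p implies (p or q)), u
2. not (p implies (p or q)), v
3. p, v
4. not (p or q), v
5. not p, v
6. not q, v
Accessibility: uRu, uRv, vRv
Branch closes: p and not p both at v.
All branches of the tableau close; one closing branch shown above.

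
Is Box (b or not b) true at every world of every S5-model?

Yes, valid

Tableau for the negation not Box (b or not b):
1. not Box (b or not b), 0
2. not (b or not b), 1
3. not b, 1
4. b, 1
Accessibility: 0R0, 0R1, 1R0, 1R1
Branch closes: b and not b both at 1.
Every branch of the negation's tableau closes; the branch above is one of them.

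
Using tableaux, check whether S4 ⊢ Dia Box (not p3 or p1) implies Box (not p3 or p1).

Tableau for the negation not (Dia Box (not p3 or p1) implies Box (not p3 or p1)):
1. not (Dia Box (not p3 or p1) implies Box (not p3 or p1)), 0
2. Dia Box (not p3 or p1), 0
3. not Box (not p3 or p1), 0
4. Box (not p3 or p1), 1
5. not p3 or p1, 1
6. p1, 1
7. not (not p3 or p1), 2
8. p3, 2
9. not p1, 2
Accessibility: 0R0, 0R1, 0R2, 1R1, 2R2
The negation has an open branch (countermodel exists).

Invalid (countermodel exists)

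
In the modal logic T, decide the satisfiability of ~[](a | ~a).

No, unsatisfiable

1. ~[](a | ~a), u
2. ~(a | ~a), v   [~[]-rule on 1: fresh world v, uRv]
3. ~a, v   [~|-rule on 2]
4. a, v   [~|-rule on 2]
Accessibility: uRu, uRv, vRv
Branch closes: a and ~a both at v.
All branches of the tableau close; one closing branch shown above.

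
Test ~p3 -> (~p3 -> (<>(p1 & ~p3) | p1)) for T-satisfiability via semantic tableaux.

1. ~p3 -> (~p3 -> (<>(p1 & ~p3) | p1)), w0
2. ~p3 -> (<>(p1 & ~p3) | p1), w0
3. <>(p1 & ~p3) | p1, w0
4. p1, w0
Accessibility: w0Rw0

Satisfiable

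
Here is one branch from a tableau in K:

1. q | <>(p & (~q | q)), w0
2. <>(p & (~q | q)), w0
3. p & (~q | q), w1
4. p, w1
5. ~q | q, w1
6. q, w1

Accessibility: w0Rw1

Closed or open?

Open

No atom appears with both signs at the same world.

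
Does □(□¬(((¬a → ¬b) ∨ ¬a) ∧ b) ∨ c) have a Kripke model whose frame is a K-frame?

1. □(□¬(((¬a → ¬b) ∨ ¬a) ∧ b) ∨ c), 0

Satisfiable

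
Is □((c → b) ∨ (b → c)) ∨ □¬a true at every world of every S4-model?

Tableau for the negation ¬(□((c → b) ∨ (b → c)) ∨ □¬a):
1. ¬(□((c → b) ∨ (b → c)) ∨ □¬a), u
2. ¬□((c → b) ∨ (b → c)), u
3. ¬□¬a, u
4. ¬((c → b) ∨ (b → c)), v
5. ¬(c → b), v
6. ¬(b → c), v
7. c, v
8. ¬b, v
9. b, v
10. ¬c, v
Accessibility: uRu, uRv, vRv
Branch closes: b and ¬b both at v.
All branches of the negation close; one closing branch shown above.

Yes, valid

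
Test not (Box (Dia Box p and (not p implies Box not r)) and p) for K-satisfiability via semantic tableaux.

1. not (Box (Dia Box p and (not p implies Box not r)) and p), w0
2. not p, w0   [neg-and-rule on 1 (branches; this branch)]

Satisfiable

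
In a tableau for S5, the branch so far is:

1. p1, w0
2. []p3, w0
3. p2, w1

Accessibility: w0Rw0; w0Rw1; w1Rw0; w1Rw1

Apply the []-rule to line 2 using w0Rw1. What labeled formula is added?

p3, w1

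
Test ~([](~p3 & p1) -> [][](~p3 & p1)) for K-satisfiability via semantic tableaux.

Satisfiable (open branch found)

1. ~([](~p3 & p1) -> [][](~p3 & p1)), w0
2. [](~p3 & p1), w0
3. ~[][](~p3 & p1), w0
4. ~[](~p3 & p1), w1
5. ~p3 & p1, w1
6. ~p3, w1
7. p1, w1
8. ~(~p3 & p1), w2
9. ~p1, w2
Accessibility: w0Rw1, w1Rw2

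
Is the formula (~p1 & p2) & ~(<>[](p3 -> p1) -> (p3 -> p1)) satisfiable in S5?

1. (~p1 & p2) & ~(<>[](p3 -> p1) -> (p3 -> p1)), u
2. ~p1 & p2, u
3. ~(<>[](p3 -> p1) -> (p3 -> p1)), u
4. ~p1, u
5. p2, u
6. <>[](p3 -> p1), u
7. ~(p3 -> p1), u
8. p3, u
9. [](p3 -> p1), v
10. p3 -> p1, u
11. p3 -> p1, v
12. p1, u
Accessibility: uRu, uRv, vRu, vRv
Branch closes: p1 and ~p1 both at u.
(One branch shown.) All branches close.

Unsatisfiable (every branch closes)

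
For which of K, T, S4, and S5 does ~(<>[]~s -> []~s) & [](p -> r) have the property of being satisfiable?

K, T, S4

S4-tableau for the formula:
1. ~(<>[]~s -> []~s) & [](p -> r), w0
2. ~(<>[]~s -> []~s), w0   [&-rule on 1]
3. [](p -> r), w0   [&-rule on 1]
4. <>[]~s, w0   [~->-rule on 2]
5. ~[]~s, w0   [~->-rule on 2]
6. p -> r, w0   [[]-rule on 3 via w0Rw0]
7. r, w0   [->-rule on 6 (branches; this branch)]
8. []~s, w1   [<>-rule on 4: fresh world w1, w0Rw1]
9. p -> r, w1   [[]-rule on 3 via w0Rw1]
10. ~s, w1   [[]-rule on 8 via w1Rw1]
11. r, w1   [->-rule on 9 (branches; this branch)]
12. s, w2   [~[]-rule on 5: fresh world w2, w0Rw2]
13. p -> r, w2   [[]-rule on 3 via w0Rw2]
14. r, w2   [->-rule on 13 (branches; this branch)]
Accessibility: w0Rw0, w0Rw1, w0Rw2, w1Rw1, w2Rw2
Complete open branch: satisfiable in S4, hence also in K, T (this S4-model is also a K-model and a T-model).
S5-tableau for the formula:
1. ~(<>[]~s -> []~s) & [](p -> r), w0
2. ~(<>[]~s -> []~s), w0   [&-rule on 1]
3. [](p -> r), w0   [&-rule on 1]
4. <>[]~s, w0   [~->-rule on 2]
5. ~[]~s, w0   [~->-rule on 2]
6. p -> r, w0   [[]-rule on 3 via w0Rw0]
7. r, w0   [->-rule on 6 (branches; this branch)]
8. []~s, w1   [<>-rule on 4: fresh world w1, w0Rw1]
9. p -> r, w1   [[]-rule on 3 via w0Rw1]
10. ~s, w0   [[]-rule on 8 via w1Rw0]
11. ~s, w1   [[]-rule on 8 via w1Rw1]
12. r, w1   [->-rule on 9 (branches; this branch)]
13. s, w2   [~[]-rule on 5: fresh world w2, w0Rw2]
14. p -> r, w2   [[]-rule on 3 via w0Rw2]
15. ~s, w2   [[]-rule on 8 via w1Rw2]
Accessibility: w0Rw0, w0Rw1, w0Rw2, w1Rw0, w1Rw1, w1Rw2, w2Rw0, w2Rw1, w2Rw2
Branch closes: s and ~s both at w2.
Every branch closes (one shown): unsatisfiable in S5.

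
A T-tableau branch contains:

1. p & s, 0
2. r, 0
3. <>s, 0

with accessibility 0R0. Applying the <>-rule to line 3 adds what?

a fresh world 1 with 0R1, and s at 1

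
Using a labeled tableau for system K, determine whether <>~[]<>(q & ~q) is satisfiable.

1. <>~[]<>(q & ~q), u
2. ~[]<>(q & ~q), v
3. ~<>(q & ~q), w
Accessibility: uRv, vRw

Yes, satisfiable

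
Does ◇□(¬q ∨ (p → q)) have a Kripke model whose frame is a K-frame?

1. ◇□(¬q ∨ (p → q)), w0
2. □(¬q ∨ (p → q)), w1   [◇-rule on 1: fresh world w1, w0Rw1]
Accessibility: w0Rw1

Satisfiable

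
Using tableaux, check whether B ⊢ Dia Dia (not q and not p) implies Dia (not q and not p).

Tableau for the negation not (Dia Dia (not q and not p) implies Dia (not q and not p)):
1. not (Dia Dia (not q and not p) implies Dia (not q and not p)), u
2. Dia Dia (not q and not p), u
3. not Dia (not q and not p), u
4. not (not q and not p), u
5. p, u
6. Dia (not q and not p), v
7. not (not q and not p), v
8. p, v
9. not q and not p, w
10. not q, w
11. not p, w
Accessibility: uRu, uRv, vRu, vRv, vRw, wRv, wRw
The negation has an open branch (countermodel exists).

Not valid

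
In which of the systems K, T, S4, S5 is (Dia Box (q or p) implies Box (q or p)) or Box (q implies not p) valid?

S5

S5-tableau for the negation not ((Dia Box (q or p) implies Box (q or p)) or Box (q implies not p)):
1. not ((Dia Box (q or p) implies Box (q or p)) or Box (q implies not p)), 0
2. not (Dia Box (q or p) implies Box (q or p)), 0
3. not Box (q implies not p), 0
4. Dia Box (q or p), 0
5. not Box (q or p), 0
6. not (q implies not p), 1
7. q, 1
8. p, 1
9. Box (q or p), 2
10. q or p, 0
11. q or p, 1
12. q or p, 2
13. p, 0
14. p, 2
15. not (q or p), 3
16. not q, 3
17. not p, 3
18. q or p, 3
19. p, 3
Accessibility: 0R0, 0R1, 0R2, 0R3, 1R0, 1R1, 1R2, 1R3, 2R0, 2R1, 2R2, 2R3, 3R0, 3R1, 3R2, 3R3
Branch closes: p and not p both at 3.
Every branch closes (one shown): valid in S5.
S4-tableau for the negation not ((Dia Box (q or p) implies Box (q or p)) or Box (q implies not p)):
1. not ((Dia Box (q or p) implies Box (q or p)) or Box (q implies not p)), 0
2. not (Dia Box (q or p) implies Box (q or p)), 0
3. not Box (q implies not p), 0
4. Dia Box (q or p), 0
5. not Box (q or p), 0
6. not (q implies not p), 1
7. q, 1
8. p, 1
9. Box (q or p), 2
10. q or p, 2
11. p, 2
12. not (q or p), 3
13. not q, 3
14. not p, 3
Accessibility: 0R0, 0R1, 0R2, 0R3, 1R1, 2R2, 3R3
Complete open branch: countermodel on an S4-frame, so not valid in S4, nor in K, T (the same frame is also a K-frame and a T-frame).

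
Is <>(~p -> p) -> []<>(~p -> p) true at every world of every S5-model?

Yes, valid

Tableau for the negation ~(<>(~p -> p) -> []<>(~p -> p)):
1. ~(<>(~p -> p) -> []<>(~p -> p)), u
2. <>(~p -> p), u
3. ~[]<>(~p -> p), u
4. ~p -> p, v
5. p, v
6. ~<>(~p -> p), w
7. ~(~p -> p), u
8. ~p, u
9. ~(~p -> p), v
10. ~p, v
Accessibility: uRu, uRv, uRw, vRu, vRv, vRw, wRu, wRv, wRw
Branch closes: p and ~p both at v.
Every branch of the negation's tableau closes; the branch above is one of them.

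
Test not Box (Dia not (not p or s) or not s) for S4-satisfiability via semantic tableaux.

1. not Box (Dia not (not p or s) or not s), w0
2. not (Dia not (not p or s) or not s), w1
3. not Dia not (not p or s), w1
4. s, w1
5. not p or s, w1
Accessibility: w0Rw0, w0Rw1, w1Rw1

Yes, satisfiable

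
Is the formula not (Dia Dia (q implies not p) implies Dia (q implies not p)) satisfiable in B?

1. not (Dia Dia (q implies not p) implies Dia (q implies not p)), 0
2. Dia Dia (q implies not p), 0   [neg-implies-rule on 1]
3. not Dia (q implies not p), 0   [neg-implies-rule on 1]
4. not (q implies not p), 0   [neg-Dia-rule on 3 via 0R0]
5. q, 0   [neg-implies-rule on 4]
6. p, 0   [neg-implies-rule on 4]
7. Dia (q implies not p), 1   [Dia-rule on 2: fresh world 1, 0R1]
8. not (q implies not p), 1   [neg-Dia-rule on 3 via 0R1]
9. q, 1   [neg-implies-rule on 8]
10. p, 1   [neg-implies-rule on 8]
11. q implies not p, 2   [Dia-rule on 7: fresh world 2, 1R2]
12. not p, 2   [implies-rule on 11 (branches; this branch)]
Accessibility: 0R0, 0R1, 1R0, 1R1, 1R2, 2R1, 2R2

Yes, satisfiable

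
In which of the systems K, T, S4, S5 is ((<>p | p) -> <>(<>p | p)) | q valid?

T, S4, S5

T-tableau for the negation ~(((<>p | p) -> <>(<>p | p)) | q):
1. ~(((<>p | p) -> <>(<>p | p)) | q), w0
2. ~((<>p | p) -> <>(<>p | p)), w0   [~|-rule on 1]
3. ~q, w0   [~|-rule on 1]
4. <>p | p, w0   [~->-rule on 2]
5. ~<>(<>p | p), w0   [~->-rule on 2]
6. ~(<>p | p), w0   [~<>-rule on 5 via w0Rw0]
7. ~<>p, w0   [~|-rule on 6]
8. ~p, w0   [~|-rule on 6]
9. <>p, w0   [|-rule on 4 (branches; this branch)]
10. p, w1   [<>-rule on 9: fresh world w1, w0Rw1]
11. ~(<>p | p), w1   [~<>-rule on 5 via w0Rw1]
12. ~<>p, w1   [~|-rule on 11]
13. ~p, w1   [~|-rule on 11]
Accessibility: w0Rw0, w0Rw1, w1Rw1
Branch closes: p and ~p both at w1.
Every branch closes (one shown): valid in T, hence also in S4, S5 (every theorem of T is a theorem of S4 and S5).
K-tableau for the negation ~(((<>p | p) -> <>(<>p | p)) | q):
1. ~(((<>p | p) -> <>(<>p | p)) | q), w0
2. ~((<>p | p) -> <>(<>p | p)), w0   [~|-rule on 1]
3. ~q, w0   [~|-rule on 1]
4. <>p | p, w0   [~->-rule on 2]
5. ~<>(<>p | p), w0   [~->-rule on 2]
6. p, w0   [|-rule on 4 (branches; this branch)]
Complete open branch: countermodel on a K-frame, so not valid in K.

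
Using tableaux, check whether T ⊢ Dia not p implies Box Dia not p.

Tableau for the negation not (Dia not p implies Box Dia not p):
1. not (Dia not p implies Box Dia not p), w0
2. Dia not p, w0
3. not Box Dia not p, w0
4. not p, w1
5. not Dia not p, w2
6. p, w2
Accessibility: w0Rw0, w0Rw1, w0Rw2, w1Rw1, w2Rw2
The negation has an open branch (countermodel exists).

Not valid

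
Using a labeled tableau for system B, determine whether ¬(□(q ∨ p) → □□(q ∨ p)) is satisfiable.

1. ¬(□(q ∨ p) → □□(q ∨ p)), u
2. □(q ∨ p), u
3. ¬□□(q ∨ p), u
4. q ∨ p, u
5. p, u
6. ¬□(q ∨ p), v
7. q ∨ p, v
8. p, v
9. ¬(q ∨ p), w
10. ¬q, w
11. ¬p, w
Accessibility: uRu, uRv, vRu, vRv, vRw, wRv, wRw

Satisfiable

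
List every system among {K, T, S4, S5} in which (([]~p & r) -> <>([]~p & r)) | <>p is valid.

T-tableau for the negation ~((([]~p & r) -> <>([]~p & r)) | <>p):
1. ~((([]~p & r) -> <>([]~p & r)) | <>p), w0
2. ~(([]~p & r) -> <>([]~p & r)), w0
3. ~<>p, w0
4. []~p & r, w0
5. ~<>([]~p & r), w0
6. []~p, w0
7. r, w0
8. ~p, w0
9. ~([]~p & r), w0
10. ~[]~p, w0
11. p, w1
12. ~p, w1
Accessibility: w0Rw0, w0Rw1, w1Rw1
Branch closes: p and ~p both at w1.
Every branch closes (one shown): valid in T, hence also in S4, S5 (every theorem of T is a theorem of S4 and S5).
K-tableau for the negation ~((([]~p & r) -> <>([]~p & r)) | <>p):
1. ~((([]~p & r) -> <>([]~p & r)) | <>p), w0
2. ~(([]~p & r) -> <>([]~p & r)), w0
3. ~<>p, w0
4. []~p & r, w0
5. ~<>([]~p & r), w0
6. []~p, w0
7. r, w0
Complete open branch: countermodel on a K-frame, so not valid in K.

T, S4, S5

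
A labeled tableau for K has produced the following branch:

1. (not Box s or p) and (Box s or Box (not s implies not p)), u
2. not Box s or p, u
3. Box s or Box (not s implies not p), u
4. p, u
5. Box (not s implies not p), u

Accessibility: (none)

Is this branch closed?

Not closed

No world carries both an atom and its negation.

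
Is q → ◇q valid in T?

Yes, valid

Tableau for the negation ¬(q → ◇q):
1. ¬(q → ◇q), u
2. q, u   [¬→-rule on 1]
3. ¬◇q, u   [¬→-rule on 1]
4. ¬q, u   [¬◇-rule on 3 via uRu]
Accessibility: uRu
Branch closes: q and ¬q both at u.
All branches of the negation close; one closing branch shown above.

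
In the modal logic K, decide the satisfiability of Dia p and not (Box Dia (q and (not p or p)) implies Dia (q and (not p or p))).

Yes, satisfiable

1. Dia p and not (Box Dia (q and (not p or p)) implies Dia (q and (not p or p))), u
2. Dia p, u
3. not (Box Dia (q and (not p or p)) implies Dia (q and (not p or p))), u
4. Box Dia (q and (not p or p)), u
5. not Dia (q and (not p or p)), u
6. p, v
7. Dia (q and (not p or p)), v
8. not (q and (not p or p)), v
9. not q, v
10. q and (not p or p), w
11. q, w
12. not p or p, w
13. p, w
Accessibility: uRv, vRw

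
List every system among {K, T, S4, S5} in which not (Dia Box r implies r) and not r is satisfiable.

K, T, S4

S5-tableau for the formula:
1. not (Dia Box r implies r) and not r, w0
2. not (Dia Box r implies r), w0   [and-rule on 1]
3. not r, w0   [and-rule on 1]
4. Dia Box r, w0   [neg-implies-rule on 2]
5. Box r, w1   [Dia-rule on 4: fresh world w1, w0Rw1]
6. r, w0   [Box-rule on 5 via w1Rw0]
Accessibility: w0Rw0, w0Rw1, w1Rw0, w1Rw1
Branch closes: r and not r both at w0.
Every branch closes (one shown): unsatisfiable in S5.
S4-tableau for the formula:
1. not (Dia Box r implies r) and not r, w0
2. not (Dia Box r implies r), w0   [and-rule on 1]
3. not r, w0   [and-rule on 1]
4. Dia Box r, w0   [neg-implies-rule on 2]
5. Box r, w1   [Dia-rule on 4: fresh world w1, w0Rw1]
6. r, w1   [Box-rule on 5 via w1Rw1]
Accessibility: w0Rw0, w0Rw1, w1Rw1
Complete open branch: satisfiable in S4, hence also in K, T (this S4-model is also a K-model and a T-model).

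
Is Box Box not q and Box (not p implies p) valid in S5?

Tableau for the negation not (Box Box not q and Box (not p implies p)):
1. not (Box Box not q and Box (not p implies p)), 0
2. not Box (not p implies p), 0
3. not (not p implies p), 1
4. not p, 1
Accessibility: 0R0, 0R1, 1R0, 1R1
The negation has an open branch (countermodel exists).

Not valid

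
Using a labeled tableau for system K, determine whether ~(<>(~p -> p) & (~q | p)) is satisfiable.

Satisfiable

1. ~(<>(~p -> p) & (~q | p)), 0
2. ~(~q | p), 0   [~&-rule on 1 (branches; this branch)]
3. q, 0   [~|-rule on 2]
4. ~p, 0   [~|-rule on 2]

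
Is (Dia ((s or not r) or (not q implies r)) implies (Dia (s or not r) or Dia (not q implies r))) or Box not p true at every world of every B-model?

Valid

Tableau for the negation not ((Dia ((s or not r) or (not q implies r)) implies (Dia (s or not r) or Dia (not q implies r))) or Box not p):
1. not ((Dia ((s or not r) or (not q implies r)) implies (Dia (s or not r) or Dia (not q implies r))) or Box not p), u
2. not (Dia ((s or not r) or (not q implies r)) implies (Dia (s or not r) or Dia (not q implies r))), u   [neg-or-rule on 1]
3. not Box not p, u   [neg-or-rule on 1]
4. Dia ((s or not r) or (not q implies r)), u   [neg-implies-rule on 2]
5. not (Dia (s or not r) or Dia (not q implies r)), u   [neg-implies-rule on 2]
6. not Dia (s or not r), u   [neg-or-rule on 5]
7. not Dia (not q implies r), u   [neg-or-rule on 5]
8. not (s or not r), u   [neg-Dia-rule on 6 via uRu]
9. not s, u   [neg-or-rule on 8]
10. r, u   [neg-or-rule on 8]
11. not (not q implies r), u   [neg-Dia-rule on 7 via uRu]
12. not q, u   [neg-implies-rule on 11]
13. not r, u   [neg-implies-rule on 11]
Accessibility: uRu
Branch closes: r and not r both at u.
All branches of the negation close; one closing branch shown above.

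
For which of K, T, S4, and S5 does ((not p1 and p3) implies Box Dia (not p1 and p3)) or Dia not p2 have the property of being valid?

S4-tableau for the negation not (((not p1 and p3) implies Box Dia (not p1 and p3)) or Dia not p2):
1. not (((not p1 and p3) implies Box Dia (not p1 and p3)) or Dia not p2), 0
2. not ((not p1 and p3) implies Box Dia (not p1 and p3)), 0   [neg-or-rule on 1]
3. not Dia not p2, 0   [neg-or-rule on 1]
4. not p1 and p3, 0   [neg-implies-rule on 2]
5. not Box Dia (not p1 and p3), 0   [neg-implies-rule on 2]
6. not p1, 0   [and-rule on 4]
7. p3, 0   [and-rule on 4]
8. p2, 0   [neg-Dia-rule on 3 via 0R0]
9. not Dia (not p1 and p3), 1   [neg-Box-rule on 5: fresh world 1, 0R1]
10. p2, 1   [neg-Dia-rule on 3 via 0R1]
11. not (not p1 and p3), 1   [neg-Dia-rule on 9 via 1R1]
12. not p3, 1   [neg-and-rule on 11 (branches; this branch)]
Accessibility: 0R0, 0R1, 1R1
Complete open branch: countermodel on an S4-frame, so not valid in S4, nor in K, T (the same frame is also a K-frame and a T-frame).
S5-tableau for the negation not (((not p1 and p3) implies Box Dia (not p1 and p3)) or Dia not p2):
1. not (((not p1 and p3) implies Box Dia (not p1 and p3)) or Dia not p2), 0
2. not ((not p1 and p3) implies Box Dia (not p1 and p3)), 0   [neg-or-rule on 1]
3. not Dia not p2, 0   [neg-or-rule on 1]
4. not p1 and p3, 0   [neg-implies-rule on 2]
5. not Box Dia (not p1 and p3), 0   [neg-implies-rule on 2]
6. not p1, 0   [and-rule on 4]
7. p3, 0   [and-rule on 4]
8. p2, 0   [neg-Dia-rule on 3 via 0R0]
9. not Dia (not p1 and p3), 1   [neg-Box-rule on 5: fresh world 1, 0R1]
10. p2, 1   [neg-Dia-rule on 3 via 0R1]
11. not (not p1 and p3), 0   [neg-Dia-rule on 9 via 1R0]
12. not (not p1 and p3), 1   [neg-Dia-rule on 9 via 1R1]
13. not p3, 0   [neg-and-rule on 11 (branches; this branch)]
Accessibility: 0R0, 0R1, 1R0, 1R1
Branch closes: p3 and not p3 both at 0.
Every branch closes (one shown): valid in S5.

S5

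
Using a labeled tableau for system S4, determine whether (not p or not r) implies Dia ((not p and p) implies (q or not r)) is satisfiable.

1. (not p or not r) implies Dia ((not p and p) implies (q or not r)), w0
2. Dia ((not p and p) implies (q or not r)), w0
3. (not p and p) implies (q or not r), w1
4. q or not r, w1
5. not r, w1
Accessibility: w0Rw0, w0Rw1, w1Rw1

Satisfiable (open branch found)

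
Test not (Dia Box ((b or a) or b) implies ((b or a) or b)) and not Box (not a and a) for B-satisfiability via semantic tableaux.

1. not (Dia Box ((b or a) or b) implies ((b or a) or b)) and not Box (not a and a), w0
2. not (Dia Box ((b or a) or b) implies ((b or a) or b)), w0
3. not Box (not a and a), w0
4. Dia Box ((b or a) or b), w0
5. not ((b or a) or b), w0
6. not (b or a), w0
7. not b, w0
8. not a, w0
9. not (not a and a), w1
10. not a, w1
11. Box ((b or a) or b), w2
12. (b or a) or b, w0
13. (b or a) or b, w2
14. b or a, w0
15. b, w2
16. a, w0
Accessibility: w0Rw0, w0Rw1, w0Rw2, w1Rw0, w1Rw1, w2Rw0, w2Rw2
Branch closes: a and not a both at w0.
All branches of the tableau close; one closing branch shown above.

No, unsatisfiable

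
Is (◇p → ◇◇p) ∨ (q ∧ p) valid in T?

Tableau for the negation ¬((◇p → ◇◇p) ∨ (q ∧ p)):
1. ¬((◇p → ◇◇p) ∨ (q ∧ p)), 0
2. ¬(◇p → ◇◇p), 0   [¬∨-rule on 1]
3. ¬(q ∧ p), 0   [¬∨-rule on 1]
4. ◇p, 0   [¬→-rule on 2]
5. ¬◇◇p, 0   [¬→-rule on 2]
6. ¬◇p, 0   [¬◇-rule on 5 via 0R0]
7. ¬p, 0   [¬◇-rule on 6 via 0R0]
8. p, 1   [◇-rule on 4: fresh world 1, 0R1]
9. ¬◇p, 1   [¬◇-rule on 5 via 0R1]
10. ¬p, 1   [¬◇-rule on 6 via 0R1]
Accessibility: 0R0, 0R1, 1R1
Branch closes: p and ¬p both at 1.
All branches of the negation close; one closing branch shown above.

Valid in T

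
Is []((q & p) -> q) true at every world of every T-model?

Yes, valid

Tableau for the negation ~[]((q & p) -> q):
1. ~[]((q & p) -> q), w0
2. ~((q & p) -> q), w1
3. q & p, w1
4. ~q, w1
5. q, w1
6. p, w1
Accessibility: w0Rw0, w0Rw1, w1Rw1
Branch closes: q and ~q both at w1.
All branches of the negation close; one closing branch shown above.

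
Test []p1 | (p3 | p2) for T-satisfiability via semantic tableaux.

1. []p1 | (p3 | p2), w0
2. p3 | p2, w0   [|-rule on 1 (branches; this branch)]
3. p2, w0   [|-rule on 2 (branches; this branch)]
Accessibility: w0Rw0

Satisfiable (open branch found)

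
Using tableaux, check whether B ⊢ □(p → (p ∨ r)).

Tableau for the negation ¬□(p → (p ∨ r)):
1. ¬□(p → (p ∨ r)), 0
2. ¬(p → (p ∨ r)), 1
3. p, 1
4. ¬(p ∨ r), 1
5. ¬p, 1
6. ¬r, 1
Accessibility: 0R0, 0R1, 1R0, 1R1
Branch closes: p and ¬p both at 1.
Every branch of the negation's tableau closes; the branch above is one of them.

Yes, valid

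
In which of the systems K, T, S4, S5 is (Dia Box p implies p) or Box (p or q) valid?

S4-tableau for the negation not ((Dia Box p implies p) or Box (p or q)):
1. not ((Dia Box p implies p) or Box (p or q)), 0
2. not (Dia Box p implies p), 0   [neg-or-rule on 1]
3. not Box (p or q), 0   [neg-or-rule on 1]
4. Dia Box p, 0   [neg-implies-rule on 2]
5. not p, 0   [neg-implies-rule on 2]
6. not (p or q), 1   [neg-Box-rule on 3: fresh world 1, 0R1]
7. not p, 1   [neg-or-rule on 6]
8. not q, 1   [neg-or-rule on 6]
9. Box p, 2   [Dia-rule on 4: fresh world 2, 0R2]
10. p, 2   [Box-rule on 9 via 2R2]
Accessibility: 0R0, 0R1, 0R2, 1R1, 2R2
Complete open branch: countermodel on an S4-frame, so not valid in S4, nor in K, T (the same frame is also a K-frame and a T-frame).
S5-tableau for the negation not ((Dia Box p implies p) or Box (p or q)):
1. not ((Dia Box p implies p) or Box (p or q)), 0
2. not (Dia Box p implies p), 0   [neg-or-rule on 1]
3. not Box (p or q), 0   [neg-or-rule on 1]
4. Dia Box p, 0   [neg-implies-rule on 2]
5. not p, 0   [neg-implies-rule on 2]
6. not (p or q), 1   [neg-Box-rule on 3: fresh world 1, 0R1]
7. not p, 1   [neg-or-rule on 6]
8. not q, 1   [neg-or-rule on 6]
9. Box p, 2   [Dia-rule on 4: fresh world 2, 0R2]
10. p, 0   [Box-rule on 9 via 2R0]
Accessibility: 0R0, 0R1, 0R2, 1R0, 1R1, 1R2, 2R0, 2R1, 2R2
Branch closes: p and not p both at 0.
Every branch closes (one shown): valid in S5.

S5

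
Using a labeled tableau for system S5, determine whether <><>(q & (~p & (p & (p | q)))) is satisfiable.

Unsatisfiable (every branch closes)

1. <><>(q & (~p & (p & (p | q)))), w0
2. <>(q & (~p & (p & (p | q)))), w1   [<>-rule on 1: fresh world w1, w0Rw1]
3. q & (~p & (p & (p | q))), w2   [<>-rule on 2: fresh world w2, w1Rw2]
4. q, w2   [&-rule on 3]
5. ~p & (p & (p | q)), w2   [&-rule on 3]
6. ~p, w2   [&-rule on 5]
7. p & (p | q), w2   [&-rule on 5]
8. p, w2   [&-rule on 7]
9. p | q, w2   [&-rule on 7]
Accessibility: w0Rw0, w0Rw1, w0Rw2, w1Rw0, w1Rw1, w1Rw2, w2Rw0, w2Rw1, w2Rw2
Branch closes: p and ~p both at w2.
(One branch shown.) All branches close.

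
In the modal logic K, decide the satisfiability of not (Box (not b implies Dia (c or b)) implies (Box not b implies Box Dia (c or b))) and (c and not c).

Unsatisfiable (every branch closes)

1. not (Box (not b implies Dia (c or b)) implies (Box not b implies Box Dia (c or b))) and (c and not c), w0
2. not (Box (not b implies Dia (c or b)) implies (Box not b implies Box Dia (c or b))), w0
3. c and not c, w0
4. Box (not b implies Dia (c or b)), w0
5. not (Box not b implies Box Dia (c or b)), w0
6. c, w0
7. not c, w0
Branch closes: c and not c both at w0.
Every branch closes; the branch above is one of them.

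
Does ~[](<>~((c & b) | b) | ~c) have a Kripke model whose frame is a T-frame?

1. ~[](<>~((c & b) | b) | ~c), u
2. ~(<>~((c & b) | b) | ~c), v
3. ~<>~((c & b) | b), v
4. c, v
5. (c & b) | b, v
6. b, v
Accessibility: uRu, uRv, vRv

Yes, satisfiable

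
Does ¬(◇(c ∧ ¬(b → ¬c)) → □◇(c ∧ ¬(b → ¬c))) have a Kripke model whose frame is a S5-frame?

1. ¬(◇(c ∧ ¬(b → ¬c)) → □◇(c ∧ ¬(b → ¬c))), 0
2. ◇(c ∧ ¬(b → ¬c)), 0   [¬→-rule on 1]
3. ¬□◇(c ∧ ¬(b → ¬c)), 0   [¬→-rule on 1]
4. c ∧ ¬(b → ¬c), 1   [◇-rule on 2: fresh world 1, 0R1]
5. c, 1   [∧-rule on 4]
6. ¬(b → ¬c), 1   [∧-rule on 4]
7. b, 1   [¬→-rule on 6]
8. ¬◇(c ∧ ¬(b → ¬c)), 2   [¬□-rule on 3: fresh world 2, 0R2]
9. ¬(c ∧ ¬(b → ¬c)), 0   [¬◇-rule on 8 via 2R0]
10. ¬(c ∧ ¬(b → ¬c)), 1   [¬◇-rule on 8 via 2R1]
11. ¬(c ∧ ¬(b → ¬c)), 2   [¬◇-rule on 8 via 2R2]
12. b → ¬c, 0   [¬∧-rule on 9 (branches; this branch)]
13. b → ¬c, 1   [¬∧-rule on 10 (branches; this branch)]
14. b → ¬c, 2   [¬∧-rule on 11 (branches; this branch)]
15. ¬c, 0   [→-rule on 12 (branches; this branch)]
16. ¬c, 1   [→-rule on 13 (branches; this branch)]
Accessibility: 0R0, 0R1, 0R2, 1R0, 1R1, 1R2, 2R0, 2R1, 2R2
Branch closes: c and ¬c both at 1.
All branches of the tableau close; one closing branch shown above.

Unsatisfiable (every branch closes)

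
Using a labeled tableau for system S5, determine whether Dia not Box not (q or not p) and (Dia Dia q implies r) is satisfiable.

Yes, satisfiable

1. Dia not Box not (q or not p) and (Dia Dia q implies r), u
2. Dia not Box not (q or not p), u
3. Dia Dia q implies r, u
4. r, u
5. not Box not (q or not p), v
6. q or not p, w
7. not p, w
Accessibility: uRu, uRv, uRw, vRu, vRv, vRw, wRu, wRv, wRw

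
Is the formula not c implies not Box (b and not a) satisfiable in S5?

1. not c implies not Box (b and not a), w0
2. not Box (b and not a), w0   [implies-rule on 1 (branches; this branch)]
3. not (b and not a), w1   [neg-Box-rule on 2: fresh world w1, w0Rw1]
4. a, w1   [neg-and-rule on 3 (branches; this branch)]
Accessibility: w0Rw0, w0Rw1, w1Rw0, w1Rw1

Yes, satisfiable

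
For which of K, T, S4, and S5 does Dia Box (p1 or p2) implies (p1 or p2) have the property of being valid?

S5

S5-tableau for the negation not (Dia Box (p1 or p2) implies (p1 or p2)):
1. not (Dia Box (p1 or p2) implies (p1 or p2)), w0
2. Dia Box (p1 or p2), w0
3. not (p1 or p2), w0
4. not p1, w0
5. not p2, w0
6. Box (p1 or p2), w1
7. p1 or p2, w0
8. p1 or p2, w1
9. p2, w0
Accessibility: w0Rw0, w0Rw1, w1Rw0, w1Rw1
Branch closes: p2 and not p2 both at w0.
Every branch closes (one shown): valid in S5.
S4-tableau for the negation not (Dia Box (p1 or p2) implies (p1 or p2)):
1. not (Dia Box (p1 or p2) implies (p1 or p2)), w0
2. Dia Box (p1 or p2), w0
3. not (p1 or p2), w0
4. not p1, w0
5. not p2, w0
6. Box (p1 or p2), w1
7. p1 or p2, w1
8. p2, w1
Accessibility: w0Rw0, w0Rw1, w1Rw1
Complete open branch: countermodel on an S4-frame, so not valid in S4, nor in K, T (the same frame is also a K-frame and a T-frame).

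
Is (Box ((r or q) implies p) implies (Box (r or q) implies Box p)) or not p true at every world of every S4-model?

Valid

Tableau for the negation not ((Box ((r or q) implies p) implies (Box (r or q) implies Box p)) or not p):
1. not ((Box ((r or q) implies p) implies (Box (r or q) implies Box p)) or not p), 0
2. not (Box ((r or q) implies p) implies (Box (r or q) implies Box p)), 0   [neg-or-rule on 1]
3. p, 0   [neg-or-rule on 1]
4. Box ((r or q) implies p), 0   [neg-implies-rule on 2]
5. not (Box (r or q) implies Box p), 0   [neg-implies-rule on 2]
6. Box (r or q), 0   [neg-implies-rule on 5]
7. not Box p, 0   [neg-implies-rule on 5]
8. (r or q) implies p, 0   [Box-rule on 4 via 0R0]
9. r or q, 0   [Box-rule on 6 via 0R0]
10. q, 0   [or-rule on 9 (branches; this branch)]
11. not p, 1   [neg-Box-rule on 7: fresh world 1, 0R1]
12. (r or q) implies p, 1   [Box-rule on 4 via 0R1]
13. r or q, 1   [Box-rule on 6 via 0R1]
14. not (r or q), 1   [implies-rule on 12 (branches; this branch)]
15. not r, 1   [neg-or-rule on 14]
16. not q, 1   [neg-or-rule on 14]
17. q, 1   [or-rule on 13 (branches; this branch)]
Accessibility: 0R0, 0R1, 1R1
Branch closes: q and not q both at 1.
Every branch of the negation's tableau closes; the branch above is one of them.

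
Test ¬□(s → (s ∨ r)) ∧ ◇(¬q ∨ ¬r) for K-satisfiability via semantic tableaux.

Unsatisfiable

1. ¬□(s → (s ∨ r)) ∧ ◇(¬q ∨ ¬r), 0
2. ¬□(s → (s ∨ r)), 0
3. ◇(¬q ∨ ¬r), 0
4. ¬(s → (s ∨ r)), 1
5. s, 1
6. ¬(s ∨ r), 1
7. ¬s, 1
8. ¬r, 1
Accessibility: 0R1
Branch closes: s and ¬s both at 1.
(One branch shown.) All branches close.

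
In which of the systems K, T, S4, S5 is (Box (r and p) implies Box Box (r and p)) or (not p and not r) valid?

T-tableau for the negation not ((Box (r and p) implies Box Box (r and p)) or (not p and not r)):
1. not ((Box (r and p) implies Box Box (r and p)) or (not p and not r)), u
2. not (Box (r and p) implies Box Box (r and p)), u
3. not (not p and not r), u
4. Box (r and p), u
5. not Box Box (r and p), u
6. r and p, u
7. r, u
8. p, u
9. not Box (r and p), v
10. r and p, v
11. r, v
12. p, v
13. not (r and p), w
14. not p, w
Accessibility: uRu, uRv, vRv, vRw, wRw
Complete open branch: countermodel on a T-frame, so not valid in T, nor in K (the same frame is also a K-frame).
S4-tableau for the negation not ((Box (r and p) implies Box Box (r and p)) or (not p and not r)):
1. not ((Box (r and p) implies Box Box (r and p)) or (not p and not r)), u
2. not (Box (r and p) implies Box Box (r and p)), u
3. not (not p and not r), u
4. Box (r and p), u
5. not Box Box (r and p), u
6. r and p, u
7. r, u
8. p, u
9. not Box (r and p), v
10. r and p, v
11. r, v
12. p, v
13. not (r and p), w
14. r and p, w
15. r, w
16. p, w
17. not p, w
Accessibility: uRu, uRv, uRw, vRv, vRw, wRw
Branch closes: p and not p both at w.
Every branch closes (one shown): valid in S4, hence also in S5 (every theorem of S4 is a theorem of S5).

S4, S5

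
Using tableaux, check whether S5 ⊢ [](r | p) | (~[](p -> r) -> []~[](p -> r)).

Valid in S5

Tableau for the negation ~([](r | p) | (~[](p -> r) -> []~[](p -> r))):
1. ~([](r | p) | (~[](p -> r) -> []~[](p -> r))), w0
2. ~[](r | p), w0
3. ~(~[](p -> r) -> []~[](p -> r)), w0
4. ~[](p -> r), w0
5. ~[]~[](p -> r), w0
6. ~(r | p), w1
7. ~r, w1
8. ~p, w1
9. ~(p -> r), w2
10. p, w2
11. ~r, w2
12. [](p -> r), w3
13. p -> r, w0
14. p -> r, w1
15. p -> r, w2
16. p -> r, w3
17. r, w0
18. r, w2
Accessibility: w0Rw0, w0Rw1, w0Rw2, w0Rw3, w1Rw0, w1Rw1, w1Rw2, w1Rw3, w2Rw0, w2Rw1, w2Rw2, w2Rw3, w3Rw0, w3Rw1, w3Rw2, w3Rw3
Branch closes: r and ~r both at w2.
Every branch of the negation's tableau closes; the branch above is one of them.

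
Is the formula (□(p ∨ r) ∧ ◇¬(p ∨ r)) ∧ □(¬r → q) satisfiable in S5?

Unsatisfiable

1. (□(p ∨ r) ∧ ◇¬(p ∨ r)) ∧ □(¬r → q), w0
2. □(p ∨ r) ∧ ◇¬(p ∨ r), w0
3. □(¬r → q), w0
4. □(p ∨ r), w0
5. ◇¬(p ∨ r), w0
6. ¬r → q, w0
7. p ∨ r, w0
8. q, w0
9. r, w0
10. ¬(p ∨ r), w1
11. ¬p, w1
12. ¬r, w1
13. ¬r → q, w1
14. p ∨ r, w1
15. q, w1
16. r, w1
Accessibility: w0Rw0, w0Rw1, w1Rw0, w1Rw1
Branch closes: r and ¬r both at w1.
Every branch closes; the branch above is one of them.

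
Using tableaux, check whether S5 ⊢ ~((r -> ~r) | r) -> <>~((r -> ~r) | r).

Valid

Tableau for the negation ~(~((r -> ~r) | r) -> <>~((r -> ~r) | r)):
1. ~(~((r -> ~r) | r) -> <>~((r -> ~r) | r)), u
2. ~((r -> ~r) | r), u
3. ~<>~((r -> ~r) | r), u
4. ~(r -> ~r), u
5. ~r, u
6. r, u
Accessibility: uRu
Branch closes: r and ~r both at u.
All branches of the negation close; one closing branch shown above.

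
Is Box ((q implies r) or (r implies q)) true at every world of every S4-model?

Tableau for the negation not Box ((q implies r) or (r implies q)):
1. not Box ((q implies r) or (r implies q)), 0
2. not ((q implies r) or (r implies q)), 1
3. not (q implies r), 1
4. not (r implies q), 1
5. q, 1
6. not r, 1
7. r, 1
8. not q, 1
Accessibility: 0R0, 0R1, 1R1
Branch closes: r and not r both at 1.
Every branch of the negation's tableau closes; the branch above is one of them.

Yes, valid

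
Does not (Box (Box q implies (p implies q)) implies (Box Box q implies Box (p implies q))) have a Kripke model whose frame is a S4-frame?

Unsatisfiable

1. not (Box (Box q implies (p implies q)) implies (Box Box q implies Box (p implies q))), u
2. Box (Box q implies (p implies q)), u   [neg-implies-rule on 1]
3. not (Box Box q implies Box (p implies q)), u   [neg-implies-rule on 1]
4. Box Box q, u   [neg-implies-rule on 3]
5. not Box (p implies q), u   [neg-implies-rule on 3]
6. Box q implies (p implies q), u   [Box-rule on 2 via uRu]
7. Box q, u   [Box-rule on 4 via uRu]
8. q, u   [Box-rule on 7 via uRu]
9. p implies q, u   [implies-rule on 6 (branches; this branch)]
10. not (p implies q), v   [neg-Box-rule on 5: fresh world v, uRv]
11. p, v   [neg-implies-rule on 10]
12. not q, v   [neg-implies-rule on 10]
13. Box q implies (p implies q), v   [Box-rule on 2 via uRv]
14. Box q, v   [Box-rule on 4 via uRv]
15. q, v   [Box-rule on 7 via uRv]
Accessibility: uRu, uRv, vRv
Branch closes: q and not q both at v.
(One branch shown.) All branches close.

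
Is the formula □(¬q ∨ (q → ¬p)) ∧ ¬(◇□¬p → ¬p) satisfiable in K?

Satisfiable

1. □(¬q ∨ (q → ¬p)) ∧ ¬(◇□¬p → ¬p), w0
2. □(¬q ∨ (q → ¬p)), w0
3. ¬(◇□¬p → ¬p), w0
4. ◇□¬p, w0
5. p, w0
6. □¬p, w1
7. ¬q ∨ (q → ¬p), w1
8. q → ¬p, w1
9. ¬p, w1
Accessibility: w0Rw1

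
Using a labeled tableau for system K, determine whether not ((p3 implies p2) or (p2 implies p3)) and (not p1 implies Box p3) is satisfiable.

No, unsatisfiable

1. not ((p3 implies p2) or (p2 implies p3)) and (not p1 implies Box p3), u
2. not ((p3 implies p2) or (p2 implies p3)), u
3. not p1 implies Box p3, u
4. not (p3 implies p2), u
5. not (p2 implies p3), u
6. p3, u
7. not p2, u
8. p2, u
9. not p3, u
Branch closes: p2 and not p2 both at u.
Every branch closes; the branch above is one of them.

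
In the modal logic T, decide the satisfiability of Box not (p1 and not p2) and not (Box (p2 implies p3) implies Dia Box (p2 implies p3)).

No, unsatisfiable

1. Box not (p1 and not p2) and not (Box (p2 implies p3) implies Dia Box (p2 implies p3)), w0
2. Box not (p1 and not p2), w0
3. not (Box (p2 implies p3) implies Dia Box (p2 implies p3)), w0
4. Box (p2 implies p3), w0
5. not Dia Box (p2 implies p3), w0
6. not (p1 and not p2), w0
7. p2 implies p3, w0
8. not Box (p2 implies p3), w0
9. p2, w0
10. p3, w0
11. not (p2 implies p3), w1
12. p2, w1
13. not p3, w1
14. not (p1 and not p2), w1
15. p2 implies p3, w1
16. not Box (p2 implies p3), w1
17. p3, w1
Accessibility: w0Rw0, w0Rw1, w1Rw1
Branch closes: p3 and not p3 both at w1.
All branches of the tableau close; one closing branch shown above.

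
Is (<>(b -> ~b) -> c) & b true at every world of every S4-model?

No, not valid

Tableau for the negation ~((<>(b -> ~b) -> c) & b):
1. ~((<>(b -> ~b) -> c) & b), 0
2. ~b, 0   [~&-rule on 1 (branches; this branch)]
Accessibility: 0R0
The negation has an open branch (countermodel exists).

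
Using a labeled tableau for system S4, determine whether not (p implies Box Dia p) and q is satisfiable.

1. not (p implies Box Dia p) and q, w0
2. not (p implies Box Dia p), w0   [and-rule on 1]
3. q, w0   [and-rule on 1]
4. p, w0   [neg-implies-rule on 2]
5. not Box Dia p, w0   [neg-implies-rule on 2]
6. not Dia p, w1   [neg-Box-rule on 5: fresh world w1, w0Rw1]
7. not p, w1   [neg-Dia-rule on 6 via w1Rw1]
Accessibility: w0Rw0, w0Rw1, w1Rw1

Yes, satisfiable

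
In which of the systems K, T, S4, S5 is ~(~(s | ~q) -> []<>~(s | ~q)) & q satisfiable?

S5-tableau for the formula:
1. ~(~(s | ~q) -> []<>~(s | ~q)) & q, w0
2. ~(~(s | ~q) -> []<>~(s | ~q)), w0   [&-rule on 1]
3. q, w0   [&-rule on 1]
4. ~(s | ~q), w0   [~->-rule on 2]
5. ~[]<>~(s | ~q), w0   [~->-rule on 2]
6. ~s, w0   [~|-rule on 4]
7. ~<>~(s | ~q), w1   [~[]-rule on 5: fresh world w1, w0Rw1]
8. s | ~q, w0   [~<>-rule on 7 via w1Rw0]
9. s | ~q, w1   [~<>-rule on 7 via w1Rw1]
10. ~q, w0   [|-rule on 8 (branches; this branch)]
Accessibility: w0Rw0, w0Rw1, w1Rw0, w1Rw1
Branch closes: q and ~q both at w0.
Every branch closes (one shown): unsatisfiable in S5.
S4-tableau for the formula:
1. ~(~(s | ~q) -> []<>~(s | ~q)) & q, w0
2. ~(~(s | ~q) -> []<>~(s | ~q)), w0   [&-rule on 1]
3. q, w0   [&-rule on 1]
4. ~(s | ~q), w0   [~->-rule on 2]
5. ~[]<>~(s | ~q), w0   [~->-rule on 2]
6. ~s, w0   [~|-rule on 4]
7. ~<>~(s | ~q), w1   [~[]-rule on 5: fresh world w1, w0Rw1]
8. s | ~q, w1   [~<>-rule on 7 via w1Rw1]
9. ~q, w1   [|-rule on 8 (branches; this branch)]
Accessibility: w0Rw0, w0Rw1, w1Rw1
Complete open branch: satisfiable in S4, hence also in K, T (this S4-model is also a K-model and a T-model).

K, T, S4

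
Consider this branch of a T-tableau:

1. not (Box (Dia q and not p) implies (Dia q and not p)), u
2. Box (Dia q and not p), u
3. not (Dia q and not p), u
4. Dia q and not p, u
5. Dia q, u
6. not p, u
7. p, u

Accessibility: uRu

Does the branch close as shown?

Both p and not p appear at u.

Yes, closed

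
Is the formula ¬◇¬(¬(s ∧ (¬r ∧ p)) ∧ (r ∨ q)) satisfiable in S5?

1. ¬◇¬(¬(s ∧ (¬r ∧ p)) ∧ (r ∨ q)), w0
2. ¬(s ∧ (¬r ∧ p)) ∧ (r ∨ q), w0
3. ¬(s ∧ (¬r ∧ p)), w0
4. r ∨ q, w0
5. ¬(¬r ∧ p), w0
6. q, w0
7. ¬p, w0
Accessibility: w0Rw0

Satisfiable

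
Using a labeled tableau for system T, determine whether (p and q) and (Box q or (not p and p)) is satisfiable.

1. (p and q) and (Box q or (not p and p)), w0
2. p and q, w0
3. Box q or (not p and p), w0
4. p, w0
5. q, w0
6. Box q, w0
Accessibility: w0Rw0

Satisfiable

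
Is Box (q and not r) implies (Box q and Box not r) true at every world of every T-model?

Tableau for the negation not (Box (q and not r) implies (Box q and Box not r)):
1. not (Box (q and not r) implies (Box q and Box not r)), u
2. Box (q and not r), u   [neg-implies-rule on 1]
3. not (Box q and Box not r), u   [neg-implies-rule on 1]
4. q and not r, u   [Box-rule on 2 via uRu]
5. q, u   [and-rule on 4]
6. not r, u   [and-rule on 4]
7. not Box not r, u   [neg-and-rule on 3 (branches; this branch)]
8. r, v   [neg-Box-rule on 7: fresh world v, uRv]
9. q and not r, v   [Box-rule on 2 via uRv]
10. q, v   [and-rule on 9]
11. not r, v   [and-rule on 9]
Accessibility: uRu, uRv, vRv
Branch closes: r and not r both at v.
All branches of the negation close; one closing branch shown above.

Yes, valid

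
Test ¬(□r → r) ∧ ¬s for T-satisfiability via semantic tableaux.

Unsatisfiable

1. ¬(□r → r) ∧ ¬s, w0
2. ¬(□r → r), w0
3. ¬s, w0
4. □r, w0
5. ¬r, w0
6. r, w0
Accessibility: w0Rw0
Branch closes: r and ¬r both at w0.
Every branch closes; the branch above is one of them.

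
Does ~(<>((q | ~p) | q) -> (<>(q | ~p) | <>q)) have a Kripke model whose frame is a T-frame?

1. ~(<>((q | ~p) | q) -> (<>(q | ~p) | <>q)), w0
2. <>((q | ~p) | q), w0
3. ~(<>(q | ~p) | <>q), w0
4. ~<>(q | ~p), w0
5. ~<>q, w0
6. ~(q | ~p), w0
7. ~q, w0
8. p, w0
9. (q | ~p) | q, w1
10. ~(q | ~p), w1
11. ~q, w1
12. p, w1
13. q | ~p, w1
14. ~p, w1
Accessibility: w0Rw0, w0Rw1, w1Rw1
Branch closes: p and ~p both at w1.
(One branch shown.) All branches close.

No, unsatisfiable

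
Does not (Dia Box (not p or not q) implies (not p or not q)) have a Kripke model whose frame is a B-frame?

Unsatisfiable

1. not (Dia Box (not p or not q) implies (not p or not q)), 0
2. Dia Box (not p or not q), 0
3. not (not p or not q), 0
4. p, 0
5. q, 0
6. Box (not p or not q), 1
7. not p or not q, 0
8. not p or not q, 1
9. not q, 0
Accessibility: 0R0, 0R1, 1R0, 1R1
Branch closes: q and not q both at 0.
(One branch shown.) All branches close.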